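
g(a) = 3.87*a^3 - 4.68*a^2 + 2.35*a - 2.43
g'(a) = 11.61*a^2 - 9.36*a + 2.35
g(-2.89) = -141.72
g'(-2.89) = 126.37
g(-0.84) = -10.00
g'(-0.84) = 18.40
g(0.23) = -2.09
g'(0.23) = 0.81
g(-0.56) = -5.89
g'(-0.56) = 11.23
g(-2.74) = -123.61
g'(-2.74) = 115.16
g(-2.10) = -63.84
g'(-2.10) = 73.21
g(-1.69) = -38.45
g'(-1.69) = 51.33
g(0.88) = -1.35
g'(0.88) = 3.10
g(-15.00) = -14151.93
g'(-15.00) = 2755.00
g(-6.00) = -1020.93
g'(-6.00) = 476.47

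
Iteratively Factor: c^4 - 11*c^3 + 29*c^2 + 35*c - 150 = (c - 5)*(c^3 - 6*c^2 - c + 30) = (c - 5)*(c - 3)*(c^2 - 3*c - 10) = (c - 5)*(c - 3)*(c + 2)*(c - 5)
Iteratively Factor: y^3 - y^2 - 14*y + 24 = (y + 4)*(y^2 - 5*y + 6) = (y - 3)*(y + 4)*(y - 2)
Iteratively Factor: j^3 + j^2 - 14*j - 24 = (j - 4)*(j^2 + 5*j + 6) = (j - 4)*(j + 2)*(j + 3)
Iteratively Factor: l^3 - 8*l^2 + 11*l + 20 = (l + 1)*(l^2 - 9*l + 20) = (l - 4)*(l + 1)*(l - 5)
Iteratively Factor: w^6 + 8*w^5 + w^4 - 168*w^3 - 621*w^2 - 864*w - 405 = (w + 1)*(w^5 + 7*w^4 - 6*w^3 - 162*w^2 - 459*w - 405) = (w + 1)*(w + 3)*(w^4 + 4*w^3 - 18*w^2 - 108*w - 135) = (w + 1)*(w + 3)^2*(w^3 + w^2 - 21*w - 45) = (w - 5)*(w + 1)*(w + 3)^2*(w^2 + 6*w + 9) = (w - 5)*(w + 1)*(w + 3)^3*(w + 3)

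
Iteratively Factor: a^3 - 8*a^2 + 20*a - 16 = (a - 4)*(a^2 - 4*a + 4) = (a - 4)*(a - 2)*(a - 2)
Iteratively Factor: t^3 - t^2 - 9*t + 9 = (t - 1)*(t^2 - 9) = (t - 1)*(t + 3)*(t - 3)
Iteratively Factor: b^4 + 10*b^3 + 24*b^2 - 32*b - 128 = (b - 2)*(b^3 + 12*b^2 + 48*b + 64) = (b - 2)*(b + 4)*(b^2 + 8*b + 16) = (b - 2)*(b + 4)^2*(b + 4)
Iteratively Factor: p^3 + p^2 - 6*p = (p - 2)*(p^2 + 3*p) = (p - 2)*(p + 3)*(p)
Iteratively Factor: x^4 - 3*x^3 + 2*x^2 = (x - 2)*(x^3 - x^2) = (x - 2)*(x - 1)*(x^2) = x*(x - 2)*(x - 1)*(x)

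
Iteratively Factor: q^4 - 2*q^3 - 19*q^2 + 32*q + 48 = (q - 3)*(q^3 + q^2 - 16*q - 16) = (q - 4)*(q - 3)*(q^2 + 5*q + 4) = (q - 4)*(q - 3)*(q + 1)*(q + 4)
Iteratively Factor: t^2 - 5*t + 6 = (t - 3)*(t - 2)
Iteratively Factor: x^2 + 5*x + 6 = (x + 3)*(x + 2)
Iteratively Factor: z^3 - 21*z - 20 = (z + 1)*(z^2 - z - 20) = (z + 1)*(z + 4)*(z - 5)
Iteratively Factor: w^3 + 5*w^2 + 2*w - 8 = (w - 1)*(w^2 + 6*w + 8) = (w - 1)*(w + 4)*(w + 2)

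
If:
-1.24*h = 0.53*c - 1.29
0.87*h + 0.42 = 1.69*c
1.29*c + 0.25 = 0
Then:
No Solution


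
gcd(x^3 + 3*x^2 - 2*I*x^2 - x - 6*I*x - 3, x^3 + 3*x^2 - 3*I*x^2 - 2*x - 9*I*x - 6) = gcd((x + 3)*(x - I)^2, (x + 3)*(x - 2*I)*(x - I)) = x^2 + x*(3 - I) - 3*I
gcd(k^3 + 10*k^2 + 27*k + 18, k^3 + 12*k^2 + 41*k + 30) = k^2 + 7*k + 6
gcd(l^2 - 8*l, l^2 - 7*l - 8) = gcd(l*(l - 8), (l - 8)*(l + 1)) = l - 8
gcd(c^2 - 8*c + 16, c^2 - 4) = 1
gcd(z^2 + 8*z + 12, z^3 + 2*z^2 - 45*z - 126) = z + 6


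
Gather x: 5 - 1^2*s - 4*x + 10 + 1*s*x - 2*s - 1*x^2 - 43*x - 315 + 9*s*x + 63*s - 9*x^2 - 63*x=60*s - 10*x^2 + x*(10*s - 110) - 300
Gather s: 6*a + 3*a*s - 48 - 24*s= 6*a + s*(3*a - 24) - 48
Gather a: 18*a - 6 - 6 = 18*a - 12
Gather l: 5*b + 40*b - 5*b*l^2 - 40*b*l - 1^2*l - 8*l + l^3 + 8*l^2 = 45*b + l^3 + l^2*(8 - 5*b) + l*(-40*b - 9)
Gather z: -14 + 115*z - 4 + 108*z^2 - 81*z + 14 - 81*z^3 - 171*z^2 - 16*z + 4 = -81*z^3 - 63*z^2 + 18*z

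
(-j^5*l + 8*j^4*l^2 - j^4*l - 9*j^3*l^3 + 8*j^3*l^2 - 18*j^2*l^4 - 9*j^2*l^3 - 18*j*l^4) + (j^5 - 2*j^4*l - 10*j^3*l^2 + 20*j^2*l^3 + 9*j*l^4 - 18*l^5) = -j^5*l + j^5 + 8*j^4*l^2 - 3*j^4*l - 9*j^3*l^3 - 2*j^3*l^2 - 18*j^2*l^4 + 11*j^2*l^3 - 9*j*l^4 - 18*l^5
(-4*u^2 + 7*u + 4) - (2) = -4*u^2 + 7*u + 2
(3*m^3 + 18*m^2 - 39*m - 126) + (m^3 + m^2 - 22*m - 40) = 4*m^3 + 19*m^2 - 61*m - 166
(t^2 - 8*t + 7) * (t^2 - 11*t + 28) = t^4 - 19*t^3 + 123*t^2 - 301*t + 196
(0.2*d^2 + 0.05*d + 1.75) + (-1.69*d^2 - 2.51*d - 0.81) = -1.49*d^2 - 2.46*d + 0.94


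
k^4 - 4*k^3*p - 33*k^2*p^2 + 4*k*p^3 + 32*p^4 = (k - 8*p)*(k - p)*(k + p)*(k + 4*p)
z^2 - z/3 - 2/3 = (z - 1)*(z + 2/3)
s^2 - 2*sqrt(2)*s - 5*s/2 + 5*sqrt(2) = (s - 5/2)*(s - 2*sqrt(2))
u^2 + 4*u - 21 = (u - 3)*(u + 7)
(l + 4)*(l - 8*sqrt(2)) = l^2 - 8*sqrt(2)*l + 4*l - 32*sqrt(2)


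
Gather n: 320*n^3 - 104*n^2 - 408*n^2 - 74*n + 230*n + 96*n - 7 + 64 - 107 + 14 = 320*n^3 - 512*n^2 + 252*n - 36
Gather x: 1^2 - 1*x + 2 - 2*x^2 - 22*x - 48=-2*x^2 - 23*x - 45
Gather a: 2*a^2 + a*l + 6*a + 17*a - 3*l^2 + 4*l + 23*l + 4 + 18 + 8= 2*a^2 + a*(l + 23) - 3*l^2 + 27*l + 30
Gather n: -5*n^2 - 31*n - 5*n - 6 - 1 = -5*n^2 - 36*n - 7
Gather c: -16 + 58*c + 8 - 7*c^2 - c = -7*c^2 + 57*c - 8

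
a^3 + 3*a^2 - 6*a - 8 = (a - 2)*(a + 1)*(a + 4)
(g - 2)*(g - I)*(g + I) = g^3 - 2*g^2 + g - 2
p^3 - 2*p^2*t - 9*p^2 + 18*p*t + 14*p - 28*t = (p - 7)*(p - 2)*(p - 2*t)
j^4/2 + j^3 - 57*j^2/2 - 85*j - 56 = (j/2 + 1/2)*(j - 8)*(j + 2)*(j + 7)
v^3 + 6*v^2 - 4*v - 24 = (v - 2)*(v + 2)*(v + 6)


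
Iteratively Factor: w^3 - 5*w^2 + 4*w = (w - 4)*(w^2 - w) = (w - 4)*(w - 1)*(w)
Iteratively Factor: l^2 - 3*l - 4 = (l - 4)*(l + 1)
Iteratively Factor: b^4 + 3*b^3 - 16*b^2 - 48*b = (b - 4)*(b^3 + 7*b^2 + 12*b) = (b - 4)*(b + 4)*(b^2 + 3*b) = (b - 4)*(b + 3)*(b + 4)*(b)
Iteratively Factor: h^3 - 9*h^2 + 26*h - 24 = (h - 4)*(h^2 - 5*h + 6) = (h - 4)*(h - 3)*(h - 2)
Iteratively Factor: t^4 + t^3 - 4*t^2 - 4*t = (t + 2)*(t^3 - t^2 - 2*t) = (t - 2)*(t + 2)*(t^2 + t) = t*(t - 2)*(t + 2)*(t + 1)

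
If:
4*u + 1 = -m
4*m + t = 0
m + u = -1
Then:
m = -1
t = 4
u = 0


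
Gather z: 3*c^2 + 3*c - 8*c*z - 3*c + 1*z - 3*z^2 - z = 3*c^2 - 8*c*z - 3*z^2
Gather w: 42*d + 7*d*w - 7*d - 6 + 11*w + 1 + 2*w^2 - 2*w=35*d + 2*w^2 + w*(7*d + 9) - 5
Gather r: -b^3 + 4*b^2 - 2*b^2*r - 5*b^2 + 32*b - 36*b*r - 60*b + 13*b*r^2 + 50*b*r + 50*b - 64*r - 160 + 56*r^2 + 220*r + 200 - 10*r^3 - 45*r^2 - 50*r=-b^3 - b^2 + 22*b - 10*r^3 + r^2*(13*b + 11) + r*(-2*b^2 + 14*b + 106) + 40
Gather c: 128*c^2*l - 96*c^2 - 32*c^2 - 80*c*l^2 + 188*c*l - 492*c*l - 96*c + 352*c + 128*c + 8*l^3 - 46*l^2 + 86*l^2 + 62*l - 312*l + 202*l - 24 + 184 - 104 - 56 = c^2*(128*l - 128) + c*(-80*l^2 - 304*l + 384) + 8*l^3 + 40*l^2 - 48*l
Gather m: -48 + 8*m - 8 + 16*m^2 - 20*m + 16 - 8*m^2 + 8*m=8*m^2 - 4*m - 40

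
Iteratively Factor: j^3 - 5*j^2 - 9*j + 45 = (j + 3)*(j^2 - 8*j + 15) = (j - 3)*(j + 3)*(j - 5)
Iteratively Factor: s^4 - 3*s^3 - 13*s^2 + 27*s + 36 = (s + 1)*(s^3 - 4*s^2 - 9*s + 36) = (s + 1)*(s + 3)*(s^2 - 7*s + 12) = (s - 4)*(s + 1)*(s + 3)*(s - 3)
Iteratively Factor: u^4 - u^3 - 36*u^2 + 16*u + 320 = (u - 5)*(u^3 + 4*u^2 - 16*u - 64) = (u - 5)*(u + 4)*(u^2 - 16) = (u - 5)*(u - 4)*(u + 4)*(u + 4)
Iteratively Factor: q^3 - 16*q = (q + 4)*(q^2 - 4*q) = q*(q + 4)*(q - 4)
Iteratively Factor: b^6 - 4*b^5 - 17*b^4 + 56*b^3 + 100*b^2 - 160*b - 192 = (b + 2)*(b^5 - 6*b^4 - 5*b^3 + 66*b^2 - 32*b - 96) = (b - 4)*(b + 2)*(b^4 - 2*b^3 - 13*b^2 + 14*b + 24) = (b - 4)*(b - 2)*(b + 2)*(b^3 - 13*b - 12) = (b - 4)*(b - 2)*(b + 1)*(b + 2)*(b^2 - b - 12) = (b - 4)^2*(b - 2)*(b + 1)*(b + 2)*(b + 3)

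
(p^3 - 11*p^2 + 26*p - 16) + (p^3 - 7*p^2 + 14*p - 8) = 2*p^3 - 18*p^2 + 40*p - 24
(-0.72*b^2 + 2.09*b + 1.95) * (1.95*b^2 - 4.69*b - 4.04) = -1.404*b^4 + 7.4523*b^3 - 3.0908*b^2 - 17.5891*b - 7.878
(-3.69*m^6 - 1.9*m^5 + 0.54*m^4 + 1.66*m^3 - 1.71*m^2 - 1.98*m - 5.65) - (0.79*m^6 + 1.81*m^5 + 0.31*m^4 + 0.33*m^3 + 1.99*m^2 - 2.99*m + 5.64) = -4.48*m^6 - 3.71*m^5 + 0.23*m^4 + 1.33*m^3 - 3.7*m^2 + 1.01*m - 11.29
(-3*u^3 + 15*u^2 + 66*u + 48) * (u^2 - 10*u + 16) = -3*u^5 + 45*u^4 - 132*u^3 - 372*u^2 + 576*u + 768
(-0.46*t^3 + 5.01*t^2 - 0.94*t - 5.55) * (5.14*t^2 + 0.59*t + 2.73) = -2.3644*t^5 + 25.48*t^4 - 3.1315*t^3 - 15.4043*t^2 - 5.8407*t - 15.1515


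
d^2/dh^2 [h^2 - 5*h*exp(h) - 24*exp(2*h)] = -5*h*exp(h) - 96*exp(2*h) - 10*exp(h) + 2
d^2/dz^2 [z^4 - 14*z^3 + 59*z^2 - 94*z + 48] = 12*z^2 - 84*z + 118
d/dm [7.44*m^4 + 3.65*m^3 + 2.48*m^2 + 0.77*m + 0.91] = 29.76*m^3 + 10.95*m^2 + 4.96*m + 0.77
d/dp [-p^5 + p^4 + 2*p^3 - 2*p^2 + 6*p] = -5*p^4 + 4*p^3 + 6*p^2 - 4*p + 6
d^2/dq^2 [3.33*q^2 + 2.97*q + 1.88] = 6.66000000000000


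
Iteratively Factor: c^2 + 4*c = (c)*(c + 4)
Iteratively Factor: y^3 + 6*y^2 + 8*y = (y)*(y^2 + 6*y + 8) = y*(y + 2)*(y + 4)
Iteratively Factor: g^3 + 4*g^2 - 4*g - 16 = (g - 2)*(g^2 + 6*g + 8) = (g - 2)*(g + 2)*(g + 4)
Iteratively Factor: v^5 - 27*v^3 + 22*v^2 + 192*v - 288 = (v - 3)*(v^4 + 3*v^3 - 18*v^2 - 32*v + 96) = (v - 3)*(v + 4)*(v^3 - v^2 - 14*v + 24) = (v - 3)^2*(v + 4)*(v^2 + 2*v - 8) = (v - 3)^2*(v + 4)^2*(v - 2)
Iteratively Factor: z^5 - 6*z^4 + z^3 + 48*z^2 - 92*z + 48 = (z - 2)*(z^4 - 4*z^3 - 7*z^2 + 34*z - 24) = (z - 2)^2*(z^3 - 2*z^2 - 11*z + 12) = (z - 2)^2*(z + 3)*(z^2 - 5*z + 4) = (z - 2)^2*(z - 1)*(z + 3)*(z - 4)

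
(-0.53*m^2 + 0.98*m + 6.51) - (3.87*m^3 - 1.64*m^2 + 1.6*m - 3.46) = -3.87*m^3 + 1.11*m^2 - 0.62*m + 9.97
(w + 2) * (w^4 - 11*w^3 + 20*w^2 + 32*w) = w^5 - 9*w^4 - 2*w^3 + 72*w^2 + 64*w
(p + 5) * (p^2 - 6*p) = p^3 - p^2 - 30*p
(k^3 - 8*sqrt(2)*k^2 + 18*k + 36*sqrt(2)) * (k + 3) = k^4 - 8*sqrt(2)*k^3 + 3*k^3 - 24*sqrt(2)*k^2 + 18*k^2 + 36*sqrt(2)*k + 54*k + 108*sqrt(2)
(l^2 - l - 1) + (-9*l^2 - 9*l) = -8*l^2 - 10*l - 1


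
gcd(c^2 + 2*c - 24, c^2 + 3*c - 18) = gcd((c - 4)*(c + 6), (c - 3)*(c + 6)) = c + 6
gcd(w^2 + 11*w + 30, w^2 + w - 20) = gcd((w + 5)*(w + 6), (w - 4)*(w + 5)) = w + 5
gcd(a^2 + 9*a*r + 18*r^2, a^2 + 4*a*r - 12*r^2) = a + 6*r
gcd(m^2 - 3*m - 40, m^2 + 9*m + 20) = m + 5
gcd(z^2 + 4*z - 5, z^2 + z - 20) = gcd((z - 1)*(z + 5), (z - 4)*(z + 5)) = z + 5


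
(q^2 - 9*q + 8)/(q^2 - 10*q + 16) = (q - 1)/(q - 2)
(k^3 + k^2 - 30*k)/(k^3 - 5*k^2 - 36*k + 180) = k/(k - 6)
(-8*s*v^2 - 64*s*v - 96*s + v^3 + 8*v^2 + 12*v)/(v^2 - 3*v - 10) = (-8*s*v - 48*s + v^2 + 6*v)/(v - 5)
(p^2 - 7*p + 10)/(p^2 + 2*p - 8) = (p - 5)/(p + 4)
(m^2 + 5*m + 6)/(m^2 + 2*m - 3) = (m + 2)/(m - 1)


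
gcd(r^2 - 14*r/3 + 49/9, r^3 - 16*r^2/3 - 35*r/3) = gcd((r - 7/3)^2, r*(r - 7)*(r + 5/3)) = 1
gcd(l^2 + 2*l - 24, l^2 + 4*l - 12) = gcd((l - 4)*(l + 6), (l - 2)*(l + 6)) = l + 6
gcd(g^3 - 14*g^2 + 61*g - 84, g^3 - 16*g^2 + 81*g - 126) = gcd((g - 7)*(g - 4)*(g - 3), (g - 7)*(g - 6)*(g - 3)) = g^2 - 10*g + 21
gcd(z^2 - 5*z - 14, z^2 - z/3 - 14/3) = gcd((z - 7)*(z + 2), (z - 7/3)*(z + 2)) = z + 2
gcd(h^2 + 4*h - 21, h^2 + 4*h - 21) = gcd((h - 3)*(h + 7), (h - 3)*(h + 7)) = h^2 + 4*h - 21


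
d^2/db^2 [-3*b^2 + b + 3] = -6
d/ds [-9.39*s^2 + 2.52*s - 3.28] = 2.52 - 18.78*s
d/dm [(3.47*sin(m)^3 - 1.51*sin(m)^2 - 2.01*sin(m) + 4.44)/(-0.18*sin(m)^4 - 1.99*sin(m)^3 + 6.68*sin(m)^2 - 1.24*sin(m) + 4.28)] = (0.6246*sin(m)^6 - 0.543599999999998*sin(m)^5 + 19.0893*sin(m)^4 - 13.4086*sin(m)^3 + 86.3608*sin(m)^2 - 72.244*sin(m) - 3.0972)*cos(m)/(0.0324*sin(m)^8 + 0.7164*sin(m)^7 + 1.5553*sin(m)^6 - 26.14*sin(m)^5 + 48.0168*sin(m)^4 - 33.6008*sin(m)^3 + 58.7184*sin(m)^2 - 10.6144*sin(m) + 18.3184)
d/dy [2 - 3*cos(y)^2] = 3*sin(2*y)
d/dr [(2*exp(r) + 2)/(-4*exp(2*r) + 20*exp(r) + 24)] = exp(r)/(2*(exp(2*r) - 12*exp(r) + 36))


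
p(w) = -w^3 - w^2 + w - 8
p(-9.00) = 631.00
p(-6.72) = 243.59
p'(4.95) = -82.41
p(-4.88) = 79.52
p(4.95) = -148.84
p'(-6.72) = -121.04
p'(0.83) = -2.73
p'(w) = -3*w^2 - 2*w + 1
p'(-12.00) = -407.00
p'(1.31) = -6.77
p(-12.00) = 1564.00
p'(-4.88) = -60.68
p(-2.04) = -5.71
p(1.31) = -10.65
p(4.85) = -140.76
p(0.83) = -8.43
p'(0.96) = -3.68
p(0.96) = -8.85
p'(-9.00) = -224.00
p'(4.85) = -79.27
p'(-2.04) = -7.40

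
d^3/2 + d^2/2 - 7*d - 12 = (d/2 + 1)*(d - 4)*(d + 3)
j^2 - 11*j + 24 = (j - 8)*(j - 3)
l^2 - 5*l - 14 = (l - 7)*(l + 2)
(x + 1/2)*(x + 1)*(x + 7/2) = x^3 + 5*x^2 + 23*x/4 + 7/4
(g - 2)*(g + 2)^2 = g^3 + 2*g^2 - 4*g - 8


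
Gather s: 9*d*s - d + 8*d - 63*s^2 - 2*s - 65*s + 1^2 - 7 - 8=7*d - 63*s^2 + s*(9*d - 67) - 14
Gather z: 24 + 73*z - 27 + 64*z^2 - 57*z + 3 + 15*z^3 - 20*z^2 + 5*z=15*z^3 + 44*z^2 + 21*z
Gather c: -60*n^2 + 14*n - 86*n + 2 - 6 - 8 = -60*n^2 - 72*n - 12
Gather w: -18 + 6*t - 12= 6*t - 30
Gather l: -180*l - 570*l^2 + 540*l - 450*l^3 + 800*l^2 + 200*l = -450*l^3 + 230*l^2 + 560*l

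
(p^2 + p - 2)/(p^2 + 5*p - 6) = (p + 2)/(p + 6)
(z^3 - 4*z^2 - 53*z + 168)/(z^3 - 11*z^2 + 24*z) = (z + 7)/z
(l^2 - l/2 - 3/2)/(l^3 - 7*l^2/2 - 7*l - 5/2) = (2*l - 3)/(2*l^2 - 9*l - 5)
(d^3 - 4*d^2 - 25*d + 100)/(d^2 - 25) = d - 4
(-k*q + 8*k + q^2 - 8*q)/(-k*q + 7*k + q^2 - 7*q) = (q - 8)/(q - 7)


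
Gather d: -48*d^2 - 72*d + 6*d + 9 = -48*d^2 - 66*d + 9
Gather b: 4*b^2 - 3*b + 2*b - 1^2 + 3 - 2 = 4*b^2 - b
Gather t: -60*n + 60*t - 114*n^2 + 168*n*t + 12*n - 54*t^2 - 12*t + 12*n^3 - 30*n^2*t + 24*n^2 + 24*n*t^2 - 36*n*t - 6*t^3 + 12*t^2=12*n^3 - 90*n^2 - 48*n - 6*t^3 + t^2*(24*n - 42) + t*(-30*n^2 + 132*n + 48)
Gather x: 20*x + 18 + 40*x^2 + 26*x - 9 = 40*x^2 + 46*x + 9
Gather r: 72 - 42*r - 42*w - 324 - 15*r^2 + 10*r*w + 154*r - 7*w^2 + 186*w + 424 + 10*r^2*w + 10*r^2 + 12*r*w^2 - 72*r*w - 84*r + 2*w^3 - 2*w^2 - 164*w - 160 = r^2*(10*w - 5) + r*(12*w^2 - 62*w + 28) + 2*w^3 - 9*w^2 - 20*w + 12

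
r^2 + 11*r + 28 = (r + 4)*(r + 7)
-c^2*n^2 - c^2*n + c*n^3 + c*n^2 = n*(-c + n)*(c*n + c)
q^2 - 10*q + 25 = (q - 5)^2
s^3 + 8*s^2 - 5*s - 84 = (s - 3)*(s + 4)*(s + 7)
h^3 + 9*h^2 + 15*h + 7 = (h + 1)^2*(h + 7)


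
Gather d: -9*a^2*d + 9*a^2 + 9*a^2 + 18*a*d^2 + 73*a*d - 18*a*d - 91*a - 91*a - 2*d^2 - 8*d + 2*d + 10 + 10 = 18*a^2 - 182*a + d^2*(18*a - 2) + d*(-9*a^2 + 55*a - 6) + 20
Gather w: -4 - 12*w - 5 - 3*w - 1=-15*w - 10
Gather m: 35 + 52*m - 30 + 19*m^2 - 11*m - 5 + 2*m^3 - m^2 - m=2*m^3 + 18*m^2 + 40*m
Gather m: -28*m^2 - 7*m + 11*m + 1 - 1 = -28*m^2 + 4*m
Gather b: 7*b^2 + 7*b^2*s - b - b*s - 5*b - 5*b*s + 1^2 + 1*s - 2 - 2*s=b^2*(7*s + 7) + b*(-6*s - 6) - s - 1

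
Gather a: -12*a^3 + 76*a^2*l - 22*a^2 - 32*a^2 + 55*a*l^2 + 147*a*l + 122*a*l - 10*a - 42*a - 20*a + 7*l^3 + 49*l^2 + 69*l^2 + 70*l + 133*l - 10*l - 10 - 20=-12*a^3 + a^2*(76*l - 54) + a*(55*l^2 + 269*l - 72) + 7*l^3 + 118*l^2 + 193*l - 30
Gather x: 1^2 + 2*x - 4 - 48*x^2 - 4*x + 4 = -48*x^2 - 2*x + 1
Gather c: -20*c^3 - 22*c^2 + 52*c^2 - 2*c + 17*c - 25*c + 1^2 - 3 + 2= -20*c^3 + 30*c^2 - 10*c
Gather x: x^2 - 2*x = x^2 - 2*x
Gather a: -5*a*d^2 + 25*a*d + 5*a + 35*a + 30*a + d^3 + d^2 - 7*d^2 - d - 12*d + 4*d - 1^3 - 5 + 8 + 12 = a*(-5*d^2 + 25*d + 70) + d^3 - 6*d^2 - 9*d + 14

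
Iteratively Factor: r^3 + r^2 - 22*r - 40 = (r + 4)*(r^2 - 3*r - 10) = (r + 2)*(r + 4)*(r - 5)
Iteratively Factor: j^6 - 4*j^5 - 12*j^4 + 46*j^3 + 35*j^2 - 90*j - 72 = (j - 3)*(j^5 - j^4 - 15*j^3 + j^2 + 38*j + 24) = (j - 3)*(j + 1)*(j^4 - 2*j^3 - 13*j^2 + 14*j + 24) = (j - 3)*(j - 2)*(j + 1)*(j^3 - 13*j - 12) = (j - 3)*(j - 2)*(j + 1)*(j + 3)*(j^2 - 3*j - 4) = (j - 4)*(j - 3)*(j - 2)*(j + 1)*(j + 3)*(j + 1)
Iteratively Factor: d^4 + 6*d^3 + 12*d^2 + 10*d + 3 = (d + 1)*(d^3 + 5*d^2 + 7*d + 3) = (d + 1)*(d + 3)*(d^2 + 2*d + 1) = (d + 1)^2*(d + 3)*(d + 1)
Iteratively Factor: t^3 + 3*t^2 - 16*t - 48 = (t + 4)*(t^2 - t - 12) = (t - 4)*(t + 4)*(t + 3)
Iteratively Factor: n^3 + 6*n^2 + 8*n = (n + 2)*(n^2 + 4*n) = (n + 2)*(n + 4)*(n)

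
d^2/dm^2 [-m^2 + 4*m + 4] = -2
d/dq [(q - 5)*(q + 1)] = 2*q - 4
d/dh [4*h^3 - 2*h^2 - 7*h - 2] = 12*h^2 - 4*h - 7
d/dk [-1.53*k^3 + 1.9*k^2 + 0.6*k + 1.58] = -4.59*k^2 + 3.8*k + 0.6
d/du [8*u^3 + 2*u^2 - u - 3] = 24*u^2 + 4*u - 1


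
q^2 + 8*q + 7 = (q + 1)*(q + 7)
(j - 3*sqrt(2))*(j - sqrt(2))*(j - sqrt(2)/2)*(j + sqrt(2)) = j^4 - 7*sqrt(2)*j^3/2 + j^2 + 7*sqrt(2)*j - 6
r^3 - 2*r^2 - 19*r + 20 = (r - 5)*(r - 1)*(r + 4)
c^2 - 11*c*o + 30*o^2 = (c - 6*o)*(c - 5*o)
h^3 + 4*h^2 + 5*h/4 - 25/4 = (h - 1)*(h + 5/2)^2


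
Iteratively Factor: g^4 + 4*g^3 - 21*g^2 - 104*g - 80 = (g + 4)*(g^3 - 21*g - 20) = (g - 5)*(g + 4)*(g^2 + 5*g + 4) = (g - 5)*(g + 4)^2*(g + 1)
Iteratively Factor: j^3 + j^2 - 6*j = (j + 3)*(j^2 - 2*j) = (j - 2)*(j + 3)*(j)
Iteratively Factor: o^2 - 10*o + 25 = (o - 5)*(o - 5)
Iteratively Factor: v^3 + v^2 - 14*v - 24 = (v + 3)*(v^2 - 2*v - 8) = (v + 2)*(v + 3)*(v - 4)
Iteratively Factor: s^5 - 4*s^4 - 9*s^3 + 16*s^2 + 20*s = (s)*(s^4 - 4*s^3 - 9*s^2 + 16*s + 20) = s*(s + 2)*(s^3 - 6*s^2 + 3*s + 10) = s*(s - 5)*(s + 2)*(s^2 - s - 2) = s*(s - 5)*(s - 2)*(s + 2)*(s + 1)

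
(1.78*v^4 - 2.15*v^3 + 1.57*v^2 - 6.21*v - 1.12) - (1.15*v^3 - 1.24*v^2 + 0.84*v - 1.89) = 1.78*v^4 - 3.3*v^3 + 2.81*v^2 - 7.05*v + 0.77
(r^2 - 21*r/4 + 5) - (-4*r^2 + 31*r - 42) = 5*r^2 - 145*r/4 + 47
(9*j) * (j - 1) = 9*j^2 - 9*j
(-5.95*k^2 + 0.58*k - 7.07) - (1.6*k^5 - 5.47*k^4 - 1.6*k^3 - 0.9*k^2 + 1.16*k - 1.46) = -1.6*k^5 + 5.47*k^4 + 1.6*k^3 - 5.05*k^2 - 0.58*k - 5.61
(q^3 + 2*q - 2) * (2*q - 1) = 2*q^4 - q^3 + 4*q^2 - 6*q + 2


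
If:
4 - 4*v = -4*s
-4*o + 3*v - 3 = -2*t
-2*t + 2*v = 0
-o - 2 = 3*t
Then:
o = -19/17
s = -22/17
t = -5/17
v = -5/17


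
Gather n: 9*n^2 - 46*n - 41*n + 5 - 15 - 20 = 9*n^2 - 87*n - 30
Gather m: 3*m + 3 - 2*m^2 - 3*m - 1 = 2 - 2*m^2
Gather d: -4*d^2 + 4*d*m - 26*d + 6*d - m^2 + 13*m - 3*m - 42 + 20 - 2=-4*d^2 + d*(4*m - 20) - m^2 + 10*m - 24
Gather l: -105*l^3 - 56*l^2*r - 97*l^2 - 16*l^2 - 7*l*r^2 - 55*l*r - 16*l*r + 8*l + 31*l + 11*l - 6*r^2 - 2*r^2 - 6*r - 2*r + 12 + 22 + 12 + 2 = -105*l^3 + l^2*(-56*r - 113) + l*(-7*r^2 - 71*r + 50) - 8*r^2 - 8*r + 48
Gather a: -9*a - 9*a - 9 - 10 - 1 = -18*a - 20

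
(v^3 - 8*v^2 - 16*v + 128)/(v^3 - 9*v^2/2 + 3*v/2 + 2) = 2*(v^2 - 4*v - 32)/(2*v^2 - v - 1)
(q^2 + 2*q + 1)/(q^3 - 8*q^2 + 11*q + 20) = (q + 1)/(q^2 - 9*q + 20)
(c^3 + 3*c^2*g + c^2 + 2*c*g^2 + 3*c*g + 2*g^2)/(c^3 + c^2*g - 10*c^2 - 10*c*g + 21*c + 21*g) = (c^2 + 2*c*g + c + 2*g)/(c^2 - 10*c + 21)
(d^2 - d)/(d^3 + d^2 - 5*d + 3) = d/(d^2 + 2*d - 3)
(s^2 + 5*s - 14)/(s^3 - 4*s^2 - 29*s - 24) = (-s^2 - 5*s + 14)/(-s^3 + 4*s^2 + 29*s + 24)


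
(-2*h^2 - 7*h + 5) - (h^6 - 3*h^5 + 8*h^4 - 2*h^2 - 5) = -h^6 + 3*h^5 - 8*h^4 - 7*h + 10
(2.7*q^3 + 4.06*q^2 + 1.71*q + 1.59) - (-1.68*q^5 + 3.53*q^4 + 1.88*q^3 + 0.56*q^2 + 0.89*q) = 1.68*q^5 - 3.53*q^4 + 0.82*q^3 + 3.5*q^2 + 0.82*q + 1.59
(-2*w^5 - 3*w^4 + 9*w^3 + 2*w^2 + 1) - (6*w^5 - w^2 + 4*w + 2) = -8*w^5 - 3*w^4 + 9*w^3 + 3*w^2 - 4*w - 1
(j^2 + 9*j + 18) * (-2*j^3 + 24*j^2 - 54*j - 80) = -2*j^5 + 6*j^4 + 126*j^3 - 134*j^2 - 1692*j - 1440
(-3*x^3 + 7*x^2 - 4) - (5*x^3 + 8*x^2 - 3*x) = -8*x^3 - x^2 + 3*x - 4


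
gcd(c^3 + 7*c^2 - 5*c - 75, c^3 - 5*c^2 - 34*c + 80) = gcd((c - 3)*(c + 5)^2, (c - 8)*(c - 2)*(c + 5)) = c + 5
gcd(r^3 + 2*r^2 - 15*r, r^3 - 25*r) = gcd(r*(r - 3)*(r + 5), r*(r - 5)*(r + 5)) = r^2 + 5*r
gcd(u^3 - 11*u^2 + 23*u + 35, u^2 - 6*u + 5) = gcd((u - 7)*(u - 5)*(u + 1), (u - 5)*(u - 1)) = u - 5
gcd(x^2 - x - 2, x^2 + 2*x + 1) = x + 1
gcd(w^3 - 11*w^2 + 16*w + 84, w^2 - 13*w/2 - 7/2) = w - 7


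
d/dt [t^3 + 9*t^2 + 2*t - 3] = 3*t^2 + 18*t + 2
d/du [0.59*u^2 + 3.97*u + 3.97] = 1.18*u + 3.97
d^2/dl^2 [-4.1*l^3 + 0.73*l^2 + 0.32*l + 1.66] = 1.46 - 24.6*l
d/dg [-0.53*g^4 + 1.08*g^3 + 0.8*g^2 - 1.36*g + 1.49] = -2.12*g^3 + 3.24*g^2 + 1.6*g - 1.36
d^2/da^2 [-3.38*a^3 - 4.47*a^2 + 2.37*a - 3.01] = -20.28*a - 8.94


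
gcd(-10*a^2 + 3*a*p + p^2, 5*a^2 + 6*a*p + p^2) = 5*a + p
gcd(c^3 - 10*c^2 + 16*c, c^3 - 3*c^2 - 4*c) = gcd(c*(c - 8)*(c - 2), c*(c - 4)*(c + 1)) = c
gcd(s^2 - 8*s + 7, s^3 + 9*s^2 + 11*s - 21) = s - 1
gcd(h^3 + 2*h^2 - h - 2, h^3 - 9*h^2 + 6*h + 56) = h + 2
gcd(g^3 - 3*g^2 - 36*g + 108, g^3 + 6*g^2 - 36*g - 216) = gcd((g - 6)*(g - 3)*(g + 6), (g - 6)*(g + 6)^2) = g^2 - 36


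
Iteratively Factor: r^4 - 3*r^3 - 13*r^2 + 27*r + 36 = (r - 3)*(r^3 - 13*r - 12) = (r - 3)*(r + 1)*(r^2 - r - 12) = (r - 3)*(r + 1)*(r + 3)*(r - 4)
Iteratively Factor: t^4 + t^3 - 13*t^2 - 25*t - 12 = (t + 1)*(t^3 - 13*t - 12) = (t - 4)*(t + 1)*(t^2 + 4*t + 3) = (t - 4)*(t + 1)*(t + 3)*(t + 1)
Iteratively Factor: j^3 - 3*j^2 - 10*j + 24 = (j - 2)*(j^2 - j - 12) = (j - 4)*(j - 2)*(j + 3)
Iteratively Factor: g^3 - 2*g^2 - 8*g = (g)*(g^2 - 2*g - 8) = g*(g - 4)*(g + 2)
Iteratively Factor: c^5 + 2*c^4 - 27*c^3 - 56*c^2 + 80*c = (c + 4)*(c^4 - 2*c^3 - 19*c^2 + 20*c) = c*(c + 4)*(c^3 - 2*c^2 - 19*c + 20) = c*(c - 5)*(c + 4)*(c^2 + 3*c - 4) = c*(c - 5)*(c - 1)*(c + 4)*(c + 4)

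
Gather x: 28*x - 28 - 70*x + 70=42 - 42*x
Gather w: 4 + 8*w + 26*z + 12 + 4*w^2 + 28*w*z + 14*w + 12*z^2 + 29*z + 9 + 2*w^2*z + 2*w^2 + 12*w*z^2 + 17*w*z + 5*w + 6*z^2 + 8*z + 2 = w^2*(2*z + 6) + w*(12*z^2 + 45*z + 27) + 18*z^2 + 63*z + 27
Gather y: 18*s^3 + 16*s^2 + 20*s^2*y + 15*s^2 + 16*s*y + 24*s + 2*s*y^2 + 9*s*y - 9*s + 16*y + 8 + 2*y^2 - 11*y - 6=18*s^3 + 31*s^2 + 15*s + y^2*(2*s + 2) + y*(20*s^2 + 25*s + 5) + 2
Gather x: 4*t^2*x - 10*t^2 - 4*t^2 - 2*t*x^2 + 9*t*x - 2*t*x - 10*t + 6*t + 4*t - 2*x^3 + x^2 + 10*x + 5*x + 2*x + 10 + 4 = -14*t^2 - 2*x^3 + x^2*(1 - 2*t) + x*(4*t^2 + 7*t + 17) + 14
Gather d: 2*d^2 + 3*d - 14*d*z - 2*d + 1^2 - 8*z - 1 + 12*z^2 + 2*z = 2*d^2 + d*(1 - 14*z) + 12*z^2 - 6*z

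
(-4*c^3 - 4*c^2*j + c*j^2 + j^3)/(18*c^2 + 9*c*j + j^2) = (-4*c^3 - 4*c^2*j + c*j^2 + j^3)/(18*c^2 + 9*c*j + j^2)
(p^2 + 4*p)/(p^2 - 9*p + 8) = p*(p + 4)/(p^2 - 9*p + 8)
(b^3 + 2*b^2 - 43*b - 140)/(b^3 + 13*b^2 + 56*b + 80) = (b - 7)/(b + 4)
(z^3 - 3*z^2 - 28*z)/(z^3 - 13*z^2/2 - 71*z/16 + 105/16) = 16*z*(z + 4)/(16*z^2 + 8*z - 15)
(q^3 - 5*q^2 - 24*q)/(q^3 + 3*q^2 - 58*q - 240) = q*(q + 3)/(q^2 + 11*q + 30)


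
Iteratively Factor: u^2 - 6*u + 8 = (u - 4)*(u - 2)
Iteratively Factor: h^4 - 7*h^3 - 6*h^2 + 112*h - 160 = (h - 5)*(h^3 - 2*h^2 - 16*h + 32) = (h - 5)*(h + 4)*(h^2 - 6*h + 8) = (h - 5)*(h - 2)*(h + 4)*(h - 4)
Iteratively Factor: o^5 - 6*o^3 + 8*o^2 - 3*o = (o - 1)*(o^4 + o^3 - 5*o^2 + 3*o) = (o - 1)*(o + 3)*(o^3 - 2*o^2 + o) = (o - 1)^2*(o + 3)*(o^2 - o) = o*(o - 1)^2*(o + 3)*(o - 1)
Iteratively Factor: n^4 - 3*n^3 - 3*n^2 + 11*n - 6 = (n - 1)*(n^3 - 2*n^2 - 5*n + 6) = (n - 1)^2*(n^2 - n - 6) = (n - 3)*(n - 1)^2*(n + 2)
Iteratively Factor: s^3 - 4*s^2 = (s)*(s^2 - 4*s) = s*(s - 4)*(s)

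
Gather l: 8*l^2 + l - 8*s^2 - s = 8*l^2 + l - 8*s^2 - s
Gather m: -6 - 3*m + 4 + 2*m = -m - 2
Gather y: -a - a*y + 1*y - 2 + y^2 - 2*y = -a + y^2 + y*(-a - 1) - 2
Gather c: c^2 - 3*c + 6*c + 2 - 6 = c^2 + 3*c - 4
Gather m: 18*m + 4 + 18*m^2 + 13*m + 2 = 18*m^2 + 31*m + 6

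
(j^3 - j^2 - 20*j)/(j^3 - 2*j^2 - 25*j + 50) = j*(j + 4)/(j^2 + 3*j - 10)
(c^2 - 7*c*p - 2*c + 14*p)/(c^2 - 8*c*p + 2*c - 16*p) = (c^2 - 7*c*p - 2*c + 14*p)/(c^2 - 8*c*p + 2*c - 16*p)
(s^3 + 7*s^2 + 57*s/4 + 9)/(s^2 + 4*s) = s + 3 + 9/(4*s)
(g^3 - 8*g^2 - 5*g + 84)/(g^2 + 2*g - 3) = (g^2 - 11*g + 28)/(g - 1)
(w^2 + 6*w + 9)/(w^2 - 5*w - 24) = (w + 3)/(w - 8)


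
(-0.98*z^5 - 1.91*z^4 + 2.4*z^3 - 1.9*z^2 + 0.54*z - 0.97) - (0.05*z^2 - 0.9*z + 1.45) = -0.98*z^5 - 1.91*z^4 + 2.4*z^3 - 1.95*z^2 + 1.44*z - 2.42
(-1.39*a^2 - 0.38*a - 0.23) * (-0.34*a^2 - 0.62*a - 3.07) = 0.4726*a^4 + 0.991*a^3 + 4.5811*a^2 + 1.3092*a + 0.7061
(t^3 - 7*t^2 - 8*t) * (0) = 0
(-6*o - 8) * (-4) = 24*o + 32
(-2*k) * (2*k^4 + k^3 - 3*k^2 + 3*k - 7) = -4*k^5 - 2*k^4 + 6*k^3 - 6*k^2 + 14*k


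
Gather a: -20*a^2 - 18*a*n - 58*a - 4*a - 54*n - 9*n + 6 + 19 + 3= -20*a^2 + a*(-18*n - 62) - 63*n + 28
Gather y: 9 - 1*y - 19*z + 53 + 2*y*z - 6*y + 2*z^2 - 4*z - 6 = y*(2*z - 7) + 2*z^2 - 23*z + 56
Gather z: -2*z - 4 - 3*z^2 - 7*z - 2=-3*z^2 - 9*z - 6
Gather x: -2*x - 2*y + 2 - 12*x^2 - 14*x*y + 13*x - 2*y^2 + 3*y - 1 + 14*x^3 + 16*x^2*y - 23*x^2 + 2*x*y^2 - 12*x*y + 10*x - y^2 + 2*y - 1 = 14*x^3 + x^2*(16*y - 35) + x*(2*y^2 - 26*y + 21) - 3*y^2 + 3*y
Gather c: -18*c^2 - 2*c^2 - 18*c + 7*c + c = -20*c^2 - 10*c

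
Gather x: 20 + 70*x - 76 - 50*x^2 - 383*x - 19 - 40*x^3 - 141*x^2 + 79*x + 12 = -40*x^3 - 191*x^2 - 234*x - 63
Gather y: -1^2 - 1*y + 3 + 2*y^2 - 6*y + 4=2*y^2 - 7*y + 6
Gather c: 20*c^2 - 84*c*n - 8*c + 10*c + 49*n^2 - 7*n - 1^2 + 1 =20*c^2 + c*(2 - 84*n) + 49*n^2 - 7*n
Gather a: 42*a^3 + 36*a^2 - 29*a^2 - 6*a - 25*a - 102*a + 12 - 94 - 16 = 42*a^3 + 7*a^2 - 133*a - 98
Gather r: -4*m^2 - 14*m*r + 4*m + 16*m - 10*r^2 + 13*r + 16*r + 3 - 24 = -4*m^2 + 20*m - 10*r^2 + r*(29 - 14*m) - 21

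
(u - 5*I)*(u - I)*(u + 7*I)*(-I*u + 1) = -I*u^4 + 2*u^3 - 36*I*u^2 + 2*u - 35*I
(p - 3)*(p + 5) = p^2 + 2*p - 15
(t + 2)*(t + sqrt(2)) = t^2 + sqrt(2)*t + 2*t + 2*sqrt(2)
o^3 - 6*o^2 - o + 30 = (o - 5)*(o - 3)*(o + 2)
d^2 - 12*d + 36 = (d - 6)^2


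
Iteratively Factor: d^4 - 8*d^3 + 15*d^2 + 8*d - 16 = (d - 4)*(d^3 - 4*d^2 - d + 4) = (d - 4)*(d + 1)*(d^2 - 5*d + 4) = (d - 4)*(d - 1)*(d + 1)*(d - 4)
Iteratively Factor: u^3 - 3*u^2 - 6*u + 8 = (u + 2)*(u^2 - 5*u + 4) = (u - 4)*(u + 2)*(u - 1)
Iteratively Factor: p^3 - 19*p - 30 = (p - 5)*(p^2 + 5*p + 6) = (p - 5)*(p + 3)*(p + 2)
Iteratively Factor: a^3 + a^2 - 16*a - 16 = (a - 4)*(a^2 + 5*a + 4) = (a - 4)*(a + 1)*(a + 4)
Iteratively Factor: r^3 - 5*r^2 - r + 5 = (r - 1)*(r^2 - 4*r - 5) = (r - 5)*(r - 1)*(r + 1)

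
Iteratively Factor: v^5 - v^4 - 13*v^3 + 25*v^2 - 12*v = (v - 1)*(v^4 - 13*v^2 + 12*v) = (v - 3)*(v - 1)*(v^3 + 3*v^2 - 4*v) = (v - 3)*(v - 1)*(v + 4)*(v^2 - v) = v*(v - 3)*(v - 1)*(v + 4)*(v - 1)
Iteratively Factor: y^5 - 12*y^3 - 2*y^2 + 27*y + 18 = (y - 2)*(y^4 + 2*y^3 - 8*y^2 - 18*y - 9) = (y - 2)*(y + 1)*(y^3 + y^2 - 9*y - 9) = (y - 2)*(y + 1)^2*(y^2 - 9) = (y - 3)*(y - 2)*(y + 1)^2*(y + 3)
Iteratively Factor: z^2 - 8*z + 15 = (z - 3)*(z - 5)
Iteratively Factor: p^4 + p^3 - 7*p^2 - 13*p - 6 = (p + 2)*(p^3 - p^2 - 5*p - 3) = (p + 1)*(p + 2)*(p^2 - 2*p - 3) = (p - 3)*(p + 1)*(p + 2)*(p + 1)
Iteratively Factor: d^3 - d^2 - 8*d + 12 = (d + 3)*(d^2 - 4*d + 4) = (d - 2)*(d + 3)*(d - 2)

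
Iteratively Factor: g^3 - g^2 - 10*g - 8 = (g + 2)*(g^2 - 3*g - 4) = (g - 4)*(g + 2)*(g + 1)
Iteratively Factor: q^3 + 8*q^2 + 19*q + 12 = (q + 1)*(q^2 + 7*q + 12) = (q + 1)*(q + 4)*(q + 3)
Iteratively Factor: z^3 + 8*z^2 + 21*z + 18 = (z + 3)*(z^2 + 5*z + 6) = (z + 2)*(z + 3)*(z + 3)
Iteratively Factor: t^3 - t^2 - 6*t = (t)*(t^2 - t - 6) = t*(t - 3)*(t + 2)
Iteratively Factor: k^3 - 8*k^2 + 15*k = (k - 5)*(k^2 - 3*k) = (k - 5)*(k - 3)*(k)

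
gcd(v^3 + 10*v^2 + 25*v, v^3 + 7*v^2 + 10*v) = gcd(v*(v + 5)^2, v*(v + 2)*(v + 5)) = v^2 + 5*v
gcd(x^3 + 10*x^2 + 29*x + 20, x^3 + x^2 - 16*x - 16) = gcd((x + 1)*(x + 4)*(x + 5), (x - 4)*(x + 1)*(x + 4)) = x^2 + 5*x + 4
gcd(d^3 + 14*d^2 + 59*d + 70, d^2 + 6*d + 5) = d + 5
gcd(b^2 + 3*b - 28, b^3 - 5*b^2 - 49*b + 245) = b + 7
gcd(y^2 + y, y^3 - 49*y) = y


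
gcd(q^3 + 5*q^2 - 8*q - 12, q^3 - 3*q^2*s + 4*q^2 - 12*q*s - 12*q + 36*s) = q^2 + 4*q - 12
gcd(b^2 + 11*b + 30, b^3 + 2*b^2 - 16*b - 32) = 1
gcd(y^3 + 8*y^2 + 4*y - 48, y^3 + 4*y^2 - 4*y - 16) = y^2 + 2*y - 8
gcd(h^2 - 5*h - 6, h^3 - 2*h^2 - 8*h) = 1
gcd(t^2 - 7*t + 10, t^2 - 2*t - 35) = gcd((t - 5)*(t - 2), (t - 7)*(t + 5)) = 1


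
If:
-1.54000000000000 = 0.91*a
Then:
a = -1.69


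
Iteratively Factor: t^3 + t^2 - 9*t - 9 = (t + 3)*(t^2 - 2*t - 3) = (t - 3)*(t + 3)*(t + 1)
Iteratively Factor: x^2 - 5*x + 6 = (x - 2)*(x - 3)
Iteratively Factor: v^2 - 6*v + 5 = (v - 5)*(v - 1)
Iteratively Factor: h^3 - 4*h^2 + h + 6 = (h - 2)*(h^2 - 2*h - 3) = (h - 3)*(h - 2)*(h + 1)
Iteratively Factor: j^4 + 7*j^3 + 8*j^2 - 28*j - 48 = (j + 4)*(j^3 + 3*j^2 - 4*j - 12) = (j - 2)*(j + 4)*(j^2 + 5*j + 6) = (j - 2)*(j + 2)*(j + 4)*(j + 3)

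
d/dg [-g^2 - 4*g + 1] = -2*g - 4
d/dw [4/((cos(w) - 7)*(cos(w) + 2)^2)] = 12*(cos(w) - 4)*sin(w)/((cos(w) - 7)^2*(cos(w) + 2)^3)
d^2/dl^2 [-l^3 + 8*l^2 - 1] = 16 - 6*l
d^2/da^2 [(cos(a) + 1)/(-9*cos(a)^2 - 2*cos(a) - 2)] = 9*(34*(1 - cos(a)^2)^2 + 9*cos(a)^5 - 24*cos(a)^3 + 6*cos(a)^2 - 30)/(9*cos(a)^2 + 2*cos(a) + 2)^3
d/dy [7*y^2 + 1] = 14*y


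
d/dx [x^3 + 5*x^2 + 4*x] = 3*x^2 + 10*x + 4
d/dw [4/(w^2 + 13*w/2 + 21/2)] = 8*(-4*w - 13)/(2*w^2 + 13*w + 21)^2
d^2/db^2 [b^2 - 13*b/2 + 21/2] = 2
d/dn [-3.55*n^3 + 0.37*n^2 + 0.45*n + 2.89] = -10.65*n^2 + 0.74*n + 0.45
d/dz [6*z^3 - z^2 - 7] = 2*z*(9*z - 1)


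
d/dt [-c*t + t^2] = -c + 2*t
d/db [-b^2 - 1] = -2*b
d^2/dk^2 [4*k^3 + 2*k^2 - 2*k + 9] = 24*k + 4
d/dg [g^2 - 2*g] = 2*g - 2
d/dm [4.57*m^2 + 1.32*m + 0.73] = 9.14*m + 1.32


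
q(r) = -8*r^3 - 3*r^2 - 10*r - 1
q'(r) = -24*r^2 - 6*r - 10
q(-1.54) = 36.50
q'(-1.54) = -57.68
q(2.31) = -138.72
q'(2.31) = -151.93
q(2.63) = -193.58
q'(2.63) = -191.79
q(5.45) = -1439.64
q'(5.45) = -755.56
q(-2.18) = 89.42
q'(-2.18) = -110.98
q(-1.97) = 68.22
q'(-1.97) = -91.32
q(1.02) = -22.81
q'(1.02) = -41.09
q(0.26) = -3.94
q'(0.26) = -13.18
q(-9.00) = 5678.00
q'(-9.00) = -1900.00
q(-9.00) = 5678.00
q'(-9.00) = -1900.00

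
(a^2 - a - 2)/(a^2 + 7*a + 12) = (a^2 - a - 2)/(a^2 + 7*a + 12)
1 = 1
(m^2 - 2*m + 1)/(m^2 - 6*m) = (m^2 - 2*m + 1)/(m*(m - 6))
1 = 1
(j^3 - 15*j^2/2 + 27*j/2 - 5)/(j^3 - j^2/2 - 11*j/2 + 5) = (2*j^2 - 11*j + 5)/(2*j^2 + 3*j - 5)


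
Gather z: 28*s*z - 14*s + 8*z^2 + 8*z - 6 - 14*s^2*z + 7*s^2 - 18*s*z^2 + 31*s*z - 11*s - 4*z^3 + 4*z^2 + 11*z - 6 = 7*s^2 - 25*s - 4*z^3 + z^2*(12 - 18*s) + z*(-14*s^2 + 59*s + 19) - 12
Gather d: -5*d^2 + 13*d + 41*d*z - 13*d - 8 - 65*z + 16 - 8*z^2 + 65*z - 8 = -5*d^2 + 41*d*z - 8*z^2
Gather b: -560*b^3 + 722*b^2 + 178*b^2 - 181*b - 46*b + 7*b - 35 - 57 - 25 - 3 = -560*b^3 + 900*b^2 - 220*b - 120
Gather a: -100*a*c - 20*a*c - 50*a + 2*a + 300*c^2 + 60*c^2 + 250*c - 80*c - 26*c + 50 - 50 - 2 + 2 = a*(-120*c - 48) + 360*c^2 + 144*c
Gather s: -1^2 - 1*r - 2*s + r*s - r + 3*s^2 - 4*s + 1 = -2*r + 3*s^2 + s*(r - 6)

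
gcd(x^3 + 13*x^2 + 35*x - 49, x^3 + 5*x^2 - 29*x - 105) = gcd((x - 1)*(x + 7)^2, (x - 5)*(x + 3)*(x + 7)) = x + 7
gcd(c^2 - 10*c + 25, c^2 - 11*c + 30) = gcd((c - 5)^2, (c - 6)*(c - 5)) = c - 5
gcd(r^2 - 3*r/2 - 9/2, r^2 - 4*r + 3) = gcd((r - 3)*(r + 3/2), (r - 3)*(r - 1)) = r - 3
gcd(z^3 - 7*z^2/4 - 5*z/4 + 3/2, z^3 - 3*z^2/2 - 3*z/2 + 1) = z^2 - z - 2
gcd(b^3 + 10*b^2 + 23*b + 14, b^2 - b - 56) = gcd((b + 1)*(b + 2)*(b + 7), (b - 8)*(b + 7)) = b + 7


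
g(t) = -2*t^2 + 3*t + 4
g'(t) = 3 - 4*t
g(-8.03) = -149.05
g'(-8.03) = 35.12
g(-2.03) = -10.33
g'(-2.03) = 11.12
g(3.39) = -8.81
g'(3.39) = -10.56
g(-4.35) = -46.90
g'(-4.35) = 20.40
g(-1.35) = -3.70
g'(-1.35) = 8.40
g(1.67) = 3.43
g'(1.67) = -3.68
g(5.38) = -37.75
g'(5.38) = -18.52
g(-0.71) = 0.86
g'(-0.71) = 5.84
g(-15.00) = -491.00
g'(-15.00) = 63.00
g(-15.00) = -491.00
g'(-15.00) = 63.00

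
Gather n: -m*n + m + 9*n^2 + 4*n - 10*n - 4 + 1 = m + 9*n^2 + n*(-m - 6) - 3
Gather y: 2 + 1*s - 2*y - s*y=s + y*(-s - 2) + 2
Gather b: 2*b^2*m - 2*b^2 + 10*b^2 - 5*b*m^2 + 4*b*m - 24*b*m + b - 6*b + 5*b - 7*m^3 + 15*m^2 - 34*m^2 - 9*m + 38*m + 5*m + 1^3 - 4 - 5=b^2*(2*m + 8) + b*(-5*m^2 - 20*m) - 7*m^3 - 19*m^2 + 34*m - 8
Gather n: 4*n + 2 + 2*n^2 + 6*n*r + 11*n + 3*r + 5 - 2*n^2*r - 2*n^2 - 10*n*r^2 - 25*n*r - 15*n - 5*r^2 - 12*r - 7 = -2*n^2*r + n*(-10*r^2 - 19*r) - 5*r^2 - 9*r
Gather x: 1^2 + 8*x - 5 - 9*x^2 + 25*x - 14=-9*x^2 + 33*x - 18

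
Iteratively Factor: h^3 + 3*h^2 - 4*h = (h + 4)*(h^2 - h) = h*(h + 4)*(h - 1)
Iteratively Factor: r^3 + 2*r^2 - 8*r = (r + 4)*(r^2 - 2*r) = (r - 2)*(r + 4)*(r)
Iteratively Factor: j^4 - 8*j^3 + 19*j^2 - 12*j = (j - 1)*(j^3 - 7*j^2 + 12*j) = j*(j - 1)*(j^2 - 7*j + 12) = j*(j - 3)*(j - 1)*(j - 4)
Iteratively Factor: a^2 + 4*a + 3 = (a + 1)*(a + 3)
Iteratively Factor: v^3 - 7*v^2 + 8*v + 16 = (v + 1)*(v^2 - 8*v + 16) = (v - 4)*(v + 1)*(v - 4)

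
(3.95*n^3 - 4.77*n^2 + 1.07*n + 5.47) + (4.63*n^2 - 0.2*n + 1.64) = 3.95*n^3 - 0.14*n^2 + 0.87*n + 7.11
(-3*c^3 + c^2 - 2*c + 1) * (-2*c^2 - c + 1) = 6*c^5 + c^4 + c^2 - 3*c + 1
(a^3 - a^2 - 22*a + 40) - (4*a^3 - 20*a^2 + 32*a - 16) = -3*a^3 + 19*a^2 - 54*a + 56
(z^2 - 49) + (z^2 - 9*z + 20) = 2*z^2 - 9*z - 29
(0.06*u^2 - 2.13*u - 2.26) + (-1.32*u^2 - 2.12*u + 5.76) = -1.26*u^2 - 4.25*u + 3.5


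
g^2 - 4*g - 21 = (g - 7)*(g + 3)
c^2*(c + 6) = c^3 + 6*c^2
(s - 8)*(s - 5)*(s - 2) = s^3 - 15*s^2 + 66*s - 80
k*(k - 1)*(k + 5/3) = k^3 + 2*k^2/3 - 5*k/3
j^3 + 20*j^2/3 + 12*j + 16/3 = (j + 2/3)*(j + 2)*(j + 4)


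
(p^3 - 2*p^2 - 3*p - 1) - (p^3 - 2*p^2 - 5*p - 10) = 2*p + 9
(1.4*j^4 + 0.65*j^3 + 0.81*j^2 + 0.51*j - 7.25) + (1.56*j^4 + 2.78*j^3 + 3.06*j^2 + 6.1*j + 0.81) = 2.96*j^4 + 3.43*j^3 + 3.87*j^2 + 6.61*j - 6.44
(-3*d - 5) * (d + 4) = -3*d^2 - 17*d - 20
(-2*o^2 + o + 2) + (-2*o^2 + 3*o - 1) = -4*o^2 + 4*o + 1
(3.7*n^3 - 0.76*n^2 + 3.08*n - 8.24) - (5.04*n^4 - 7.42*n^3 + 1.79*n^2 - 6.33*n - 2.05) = -5.04*n^4 + 11.12*n^3 - 2.55*n^2 + 9.41*n - 6.19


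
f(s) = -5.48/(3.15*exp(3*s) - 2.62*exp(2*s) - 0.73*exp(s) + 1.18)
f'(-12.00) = 0.00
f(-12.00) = -4.64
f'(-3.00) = -0.20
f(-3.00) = -4.82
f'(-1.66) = -1.54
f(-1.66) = -5.66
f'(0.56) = 2.38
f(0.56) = -0.62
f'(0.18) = 11.22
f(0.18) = -2.80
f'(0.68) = 1.47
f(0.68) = -0.40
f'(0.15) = 12.55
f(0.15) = -3.16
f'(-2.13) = -0.70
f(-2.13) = -5.16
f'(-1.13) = -4.21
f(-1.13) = -7.05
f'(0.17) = 11.65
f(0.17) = -2.92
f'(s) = -5.48*(-9.45*exp(3*s) + 5.24*exp(2*s) + 0.73*exp(s))/(3.15*exp(3*s) - 2.62*exp(2*s) - 0.73*exp(s) + 1.18)^2 = (51.786*exp(2*s) - 28.7152*exp(s) - 4.0004)*exp(s)/(3.15*exp(3*s) - 2.62*exp(2*s) - 0.73*exp(s) + 1.18)^2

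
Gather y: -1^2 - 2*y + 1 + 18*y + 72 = 16*y + 72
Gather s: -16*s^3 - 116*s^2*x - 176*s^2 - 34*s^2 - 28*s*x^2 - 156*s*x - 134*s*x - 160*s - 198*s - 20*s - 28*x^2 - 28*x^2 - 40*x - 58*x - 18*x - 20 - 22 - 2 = -16*s^3 + s^2*(-116*x - 210) + s*(-28*x^2 - 290*x - 378) - 56*x^2 - 116*x - 44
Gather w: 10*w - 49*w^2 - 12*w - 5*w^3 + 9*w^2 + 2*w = -5*w^3 - 40*w^2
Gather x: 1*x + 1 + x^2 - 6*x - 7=x^2 - 5*x - 6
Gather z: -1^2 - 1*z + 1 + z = 0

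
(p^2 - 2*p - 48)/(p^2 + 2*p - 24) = (p - 8)/(p - 4)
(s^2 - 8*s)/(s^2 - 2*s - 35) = s*(8 - s)/(-s^2 + 2*s + 35)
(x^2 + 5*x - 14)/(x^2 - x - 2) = (x + 7)/(x + 1)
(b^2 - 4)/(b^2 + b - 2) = (b - 2)/(b - 1)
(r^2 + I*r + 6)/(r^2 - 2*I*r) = (r + 3*I)/r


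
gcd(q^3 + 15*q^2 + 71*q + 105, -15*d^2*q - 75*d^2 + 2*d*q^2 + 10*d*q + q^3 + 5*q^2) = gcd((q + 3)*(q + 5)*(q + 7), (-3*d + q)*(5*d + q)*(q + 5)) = q + 5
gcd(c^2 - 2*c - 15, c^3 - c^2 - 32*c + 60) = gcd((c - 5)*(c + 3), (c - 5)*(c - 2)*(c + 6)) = c - 5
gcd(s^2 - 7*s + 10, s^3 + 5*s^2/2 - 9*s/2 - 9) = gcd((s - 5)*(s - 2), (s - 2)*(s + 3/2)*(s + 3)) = s - 2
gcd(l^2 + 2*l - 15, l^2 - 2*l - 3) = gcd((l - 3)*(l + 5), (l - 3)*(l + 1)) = l - 3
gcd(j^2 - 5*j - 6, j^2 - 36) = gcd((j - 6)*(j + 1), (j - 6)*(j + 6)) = j - 6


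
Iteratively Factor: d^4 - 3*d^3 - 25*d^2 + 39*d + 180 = (d - 5)*(d^3 + 2*d^2 - 15*d - 36) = (d - 5)*(d + 3)*(d^2 - d - 12) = (d - 5)*(d + 3)^2*(d - 4)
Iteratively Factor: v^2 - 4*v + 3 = (v - 1)*(v - 3)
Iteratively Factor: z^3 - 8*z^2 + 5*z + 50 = (z - 5)*(z^2 - 3*z - 10) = (z - 5)^2*(z + 2)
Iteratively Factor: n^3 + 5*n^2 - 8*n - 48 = (n - 3)*(n^2 + 8*n + 16) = (n - 3)*(n + 4)*(n + 4)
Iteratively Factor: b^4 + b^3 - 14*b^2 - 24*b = (b + 2)*(b^3 - b^2 - 12*b) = (b - 4)*(b + 2)*(b^2 + 3*b) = (b - 4)*(b + 2)*(b + 3)*(b)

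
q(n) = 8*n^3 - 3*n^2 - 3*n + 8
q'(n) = 24*n^2 - 6*n - 3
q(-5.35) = -1286.86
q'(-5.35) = 716.04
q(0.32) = 6.99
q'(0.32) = -2.46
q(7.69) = 3445.57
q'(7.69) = 1370.13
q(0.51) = 6.75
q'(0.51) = 0.18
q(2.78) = 148.35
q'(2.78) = 165.80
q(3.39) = 275.02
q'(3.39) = 252.47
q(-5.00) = -1052.00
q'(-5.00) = 627.00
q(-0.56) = 7.33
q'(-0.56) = 7.89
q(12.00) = 13364.00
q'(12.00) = 3381.00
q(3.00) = 188.00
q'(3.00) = 195.00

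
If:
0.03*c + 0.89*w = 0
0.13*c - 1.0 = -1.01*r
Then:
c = -29.6666666666667*w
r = 3.81848184818482*w + 0.99009900990099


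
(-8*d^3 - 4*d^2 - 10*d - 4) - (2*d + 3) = -8*d^3 - 4*d^2 - 12*d - 7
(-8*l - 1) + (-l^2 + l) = -l^2 - 7*l - 1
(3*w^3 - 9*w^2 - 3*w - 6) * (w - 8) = 3*w^4 - 33*w^3 + 69*w^2 + 18*w + 48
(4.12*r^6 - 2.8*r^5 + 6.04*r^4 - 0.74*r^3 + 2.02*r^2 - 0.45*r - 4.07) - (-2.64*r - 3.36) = 4.12*r^6 - 2.8*r^5 + 6.04*r^4 - 0.74*r^3 + 2.02*r^2 + 2.19*r - 0.71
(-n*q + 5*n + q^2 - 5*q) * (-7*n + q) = 7*n^2*q - 35*n^2 - 8*n*q^2 + 40*n*q + q^3 - 5*q^2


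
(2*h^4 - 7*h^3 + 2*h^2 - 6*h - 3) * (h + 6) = 2*h^5 + 5*h^4 - 40*h^3 + 6*h^2 - 39*h - 18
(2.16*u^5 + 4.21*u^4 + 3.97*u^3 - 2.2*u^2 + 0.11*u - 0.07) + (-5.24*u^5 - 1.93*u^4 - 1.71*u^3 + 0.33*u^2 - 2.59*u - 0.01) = -3.08*u^5 + 2.28*u^4 + 2.26*u^3 - 1.87*u^2 - 2.48*u - 0.08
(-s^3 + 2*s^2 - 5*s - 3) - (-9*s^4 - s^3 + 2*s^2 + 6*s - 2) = 9*s^4 - 11*s - 1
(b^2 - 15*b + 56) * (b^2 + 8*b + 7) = b^4 - 7*b^3 - 57*b^2 + 343*b + 392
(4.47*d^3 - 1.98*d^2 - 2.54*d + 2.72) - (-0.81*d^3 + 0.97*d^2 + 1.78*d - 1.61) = 5.28*d^3 - 2.95*d^2 - 4.32*d + 4.33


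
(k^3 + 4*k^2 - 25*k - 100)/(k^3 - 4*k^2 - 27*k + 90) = (k^2 - k - 20)/(k^2 - 9*k + 18)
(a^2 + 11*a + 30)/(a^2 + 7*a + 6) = (a + 5)/(a + 1)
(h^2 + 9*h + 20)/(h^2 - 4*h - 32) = (h + 5)/(h - 8)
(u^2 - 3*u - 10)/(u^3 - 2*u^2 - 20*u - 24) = (u - 5)/(u^2 - 4*u - 12)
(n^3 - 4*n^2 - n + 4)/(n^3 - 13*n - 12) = (n - 1)/(n + 3)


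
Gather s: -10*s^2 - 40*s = -10*s^2 - 40*s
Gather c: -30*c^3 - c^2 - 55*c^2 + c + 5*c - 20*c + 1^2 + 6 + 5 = -30*c^3 - 56*c^2 - 14*c + 12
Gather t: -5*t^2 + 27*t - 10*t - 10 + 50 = -5*t^2 + 17*t + 40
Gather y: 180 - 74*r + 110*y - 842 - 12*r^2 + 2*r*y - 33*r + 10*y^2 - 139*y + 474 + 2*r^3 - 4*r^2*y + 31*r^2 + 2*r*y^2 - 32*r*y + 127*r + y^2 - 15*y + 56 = 2*r^3 + 19*r^2 + 20*r + y^2*(2*r + 11) + y*(-4*r^2 - 30*r - 44) - 132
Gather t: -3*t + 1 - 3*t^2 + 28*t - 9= -3*t^2 + 25*t - 8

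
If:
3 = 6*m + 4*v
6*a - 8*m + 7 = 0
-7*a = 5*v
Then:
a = 45/22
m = 53/22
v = -63/22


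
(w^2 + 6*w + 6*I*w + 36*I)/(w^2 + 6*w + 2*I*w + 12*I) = (w + 6*I)/(w + 2*I)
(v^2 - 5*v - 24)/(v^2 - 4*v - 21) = (v - 8)/(v - 7)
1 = 1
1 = 1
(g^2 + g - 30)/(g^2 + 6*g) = (g - 5)/g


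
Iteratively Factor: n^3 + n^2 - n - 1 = (n + 1)*(n^2 - 1) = (n - 1)*(n + 1)*(n + 1)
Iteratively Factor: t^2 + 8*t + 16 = (t + 4)*(t + 4)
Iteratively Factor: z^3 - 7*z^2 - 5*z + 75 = (z - 5)*(z^2 - 2*z - 15) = (z - 5)*(z + 3)*(z - 5)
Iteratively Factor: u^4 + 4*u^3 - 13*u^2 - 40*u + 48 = (u - 3)*(u^3 + 7*u^2 + 8*u - 16) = (u - 3)*(u + 4)*(u^2 + 3*u - 4) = (u - 3)*(u + 4)^2*(u - 1)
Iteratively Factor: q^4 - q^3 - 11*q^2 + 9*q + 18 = (q + 3)*(q^3 - 4*q^2 + q + 6) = (q - 2)*(q + 3)*(q^2 - 2*q - 3) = (q - 3)*(q - 2)*(q + 3)*(q + 1)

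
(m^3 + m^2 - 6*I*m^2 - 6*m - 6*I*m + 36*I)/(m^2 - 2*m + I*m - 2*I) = (m^2 + m*(3 - 6*I) - 18*I)/(m + I)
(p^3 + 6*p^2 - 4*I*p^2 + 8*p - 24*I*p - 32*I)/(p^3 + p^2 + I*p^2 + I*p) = (p^3 + p^2*(6 - 4*I) + 8*p*(1 - 3*I) - 32*I)/(p*(p^2 + p*(1 + I) + I))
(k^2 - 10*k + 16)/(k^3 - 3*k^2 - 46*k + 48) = (k - 2)/(k^2 + 5*k - 6)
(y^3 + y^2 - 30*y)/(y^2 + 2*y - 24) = y*(y - 5)/(y - 4)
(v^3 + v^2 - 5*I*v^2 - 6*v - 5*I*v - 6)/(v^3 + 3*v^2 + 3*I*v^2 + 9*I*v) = (v^3 + v^2*(1 - 5*I) - v*(6 + 5*I) - 6)/(v*(v^2 + 3*v*(1 + I) + 9*I))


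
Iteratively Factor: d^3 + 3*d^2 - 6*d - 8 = (d + 1)*(d^2 + 2*d - 8) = (d + 1)*(d + 4)*(d - 2)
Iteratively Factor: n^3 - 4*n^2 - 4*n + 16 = (n + 2)*(n^2 - 6*n + 8) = (n - 2)*(n + 2)*(n - 4)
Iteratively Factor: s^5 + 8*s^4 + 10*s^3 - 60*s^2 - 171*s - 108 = (s + 3)*(s^4 + 5*s^3 - 5*s^2 - 45*s - 36) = (s - 3)*(s + 3)*(s^3 + 8*s^2 + 19*s + 12) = (s - 3)*(s + 3)^2*(s^2 + 5*s + 4) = (s - 3)*(s + 3)^2*(s + 4)*(s + 1)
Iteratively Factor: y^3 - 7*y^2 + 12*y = (y)*(y^2 - 7*y + 12) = y*(y - 4)*(y - 3)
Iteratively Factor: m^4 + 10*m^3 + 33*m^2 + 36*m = (m + 4)*(m^3 + 6*m^2 + 9*m) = (m + 3)*(m + 4)*(m^2 + 3*m) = m*(m + 3)*(m + 4)*(m + 3)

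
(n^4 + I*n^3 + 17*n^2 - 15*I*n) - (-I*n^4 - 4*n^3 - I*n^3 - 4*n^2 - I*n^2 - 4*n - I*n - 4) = n^4 + I*n^4 + 4*n^3 + 2*I*n^3 + 21*n^2 + I*n^2 + 4*n - 14*I*n + 4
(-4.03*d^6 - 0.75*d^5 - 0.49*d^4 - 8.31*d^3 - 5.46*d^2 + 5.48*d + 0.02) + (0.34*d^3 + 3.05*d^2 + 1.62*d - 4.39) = -4.03*d^6 - 0.75*d^5 - 0.49*d^4 - 7.97*d^3 - 2.41*d^2 + 7.1*d - 4.37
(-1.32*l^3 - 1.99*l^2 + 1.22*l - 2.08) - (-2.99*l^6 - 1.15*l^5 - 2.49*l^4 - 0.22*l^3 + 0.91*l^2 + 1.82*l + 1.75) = 2.99*l^6 + 1.15*l^5 + 2.49*l^4 - 1.1*l^3 - 2.9*l^2 - 0.6*l - 3.83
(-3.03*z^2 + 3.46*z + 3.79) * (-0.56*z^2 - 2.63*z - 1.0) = 1.6968*z^4 + 6.0313*z^3 - 8.1922*z^2 - 13.4277*z - 3.79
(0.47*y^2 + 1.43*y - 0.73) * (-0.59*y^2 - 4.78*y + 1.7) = -0.2773*y^4 - 3.0903*y^3 - 5.6057*y^2 + 5.9204*y - 1.241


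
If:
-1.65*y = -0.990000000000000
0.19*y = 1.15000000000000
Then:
No Solution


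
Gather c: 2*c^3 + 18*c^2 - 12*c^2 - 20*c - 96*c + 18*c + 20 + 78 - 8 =2*c^3 + 6*c^2 - 98*c + 90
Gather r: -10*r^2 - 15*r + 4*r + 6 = -10*r^2 - 11*r + 6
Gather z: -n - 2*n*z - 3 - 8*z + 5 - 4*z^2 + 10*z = -n - 4*z^2 + z*(2 - 2*n) + 2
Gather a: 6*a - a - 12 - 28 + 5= 5*a - 35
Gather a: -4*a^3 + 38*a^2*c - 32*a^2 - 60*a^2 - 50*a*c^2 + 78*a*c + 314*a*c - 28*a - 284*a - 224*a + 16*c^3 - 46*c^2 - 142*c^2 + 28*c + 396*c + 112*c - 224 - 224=-4*a^3 + a^2*(38*c - 92) + a*(-50*c^2 + 392*c - 536) + 16*c^3 - 188*c^2 + 536*c - 448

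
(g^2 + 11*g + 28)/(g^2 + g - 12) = (g + 7)/(g - 3)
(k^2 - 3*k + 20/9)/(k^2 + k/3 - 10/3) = (k - 4/3)/(k + 2)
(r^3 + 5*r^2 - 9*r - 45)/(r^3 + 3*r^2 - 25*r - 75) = (r - 3)/(r - 5)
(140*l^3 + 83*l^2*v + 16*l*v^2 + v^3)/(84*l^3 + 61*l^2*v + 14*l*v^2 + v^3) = (5*l + v)/(3*l + v)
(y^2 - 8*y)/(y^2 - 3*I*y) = (y - 8)/(y - 3*I)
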